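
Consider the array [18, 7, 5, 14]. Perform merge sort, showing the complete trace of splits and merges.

Merge sort trace:

Split: [18, 7, 5, 14] -> [18, 7] and [5, 14]
  Split: [18, 7] -> [18] and [7]
  Merge: [18] + [7] -> [7, 18]
  Split: [5, 14] -> [5] and [14]
  Merge: [5] + [14] -> [5, 14]
Merge: [7, 18] + [5, 14] -> [5, 7, 14, 18]

Final sorted array: [5, 7, 14, 18]

The merge sort proceeds by recursively splitting the array and merging sorted halves.
After all merges, the sorted array is [5, 7, 14, 18].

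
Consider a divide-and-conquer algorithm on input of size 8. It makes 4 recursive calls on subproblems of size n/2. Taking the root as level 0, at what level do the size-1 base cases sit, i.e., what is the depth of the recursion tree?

For divide and conquer with division factor 2:

Problem sizes at each level:
Level 0: 8
Level 1: 4
Level 2: 2
Level 3: 1

The root is level 0 and the size-1 base case is level 3 (the tree spans levels 0 through 3, i.e. 4 levels counting the root), so the depth is the number of divisions: log_2(8) = 3

The recursion tree depth is log_2(8) = 3. At each level, the problem size is divided by 2, so it takes 3 divisions to reduce to a base case of size 1. The algorithm makes 4 recursive calls at each level.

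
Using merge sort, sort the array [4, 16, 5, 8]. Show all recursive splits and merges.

Merge sort trace:

Split: [4, 16, 5, 8] -> [4, 16] and [5, 8]
  Split: [4, 16] -> [4] and [16]
  Merge: [4] + [16] -> [4, 16]
  Split: [5, 8] -> [5] and [8]
  Merge: [5] + [8] -> [5, 8]
Merge: [4, 16] + [5, 8] -> [4, 5, 8, 16]

Final sorted array: [4, 5, 8, 16]

The merge sort proceeds by recursively splitting the array and merging sorted halves.
After all merges, the sorted array is [4, 5, 8, 16].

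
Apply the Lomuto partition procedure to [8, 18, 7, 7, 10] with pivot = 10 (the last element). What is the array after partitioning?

Lomuto partition with pivot = 10:

Initial array: [8, 18, 7, 7, 10]

arr[0]=8 <= 10: swap with position 0, array becomes [8, 18, 7, 7, 10]
arr[1]=18 > 10: no swap
arr[2]=7 <= 10: swap with position 1, array becomes [8, 7, 18, 7, 10]
arr[3]=7 <= 10: swap with position 2, array becomes [8, 7, 7, 18, 10]

Place pivot at position 3: [8, 7, 7, 10, 18]
Pivot position: 3

After partitioning with pivot 10, the array becomes [8, 7, 7, 10, 18]. The pivot is placed at index 3. All elements to the left of the pivot are <= 10, and all elements to the right are > 10.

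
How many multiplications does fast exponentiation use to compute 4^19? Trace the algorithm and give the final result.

Computing 4^19 by squaring (build up from 4^1; each line after the first costs one multiplication):

4^1 = 4
4^2 = (4^1)^2 = 4^2 = 16
4^4 = (4^2)^2 = 16^2 = 256
4^8 = (4^4)^2 = 256^2 = 65536
4^9 = 4 * 4^8 = 4 * 65536 = 262144
4^18 = (4^9)^2 = 262144^2 = 68719476736
4^19 = 4 * 4^18 = 4 * 68719476736 = 274877906944

Result: 274877906944
Multiplications needed: 6 (6 lines after 4^1)

4^19 = 274877906944. Using exponentiation by squaring, this requires 6 multiplications. The key idea: if the exponent is even, square the half-power; if odd, multiply by the base once.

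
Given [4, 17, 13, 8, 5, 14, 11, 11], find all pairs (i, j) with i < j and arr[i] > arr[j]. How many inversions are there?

Finding inversions in [4, 17, 13, 8, 5, 14, 11, 11]:

(1, 2): arr[1]=17 > arr[2]=13
(1, 3): arr[1]=17 > arr[3]=8
(1, 4): arr[1]=17 > arr[4]=5
(1, 5): arr[1]=17 > arr[5]=14
(1, 6): arr[1]=17 > arr[6]=11
(1, 7): arr[1]=17 > arr[7]=11
(2, 3): arr[2]=13 > arr[3]=8
(2, 4): arr[2]=13 > arr[4]=5
(2, 6): arr[2]=13 > arr[6]=11
(2, 7): arr[2]=13 > arr[7]=11
(3, 4): arr[3]=8 > arr[4]=5
(5, 6): arr[5]=14 > arr[6]=11
(5, 7): arr[5]=14 > arr[7]=11

Total inversions: 13

The array has 13 inversion(s): (1,2), (1,3), (1,4), (1,5), (1,6), (1,7), (2,3), (2,4), (2,6), (2,7), (3,4), (5,6), (5,7). Each pair (i,j) satisfies i < j and arr[i] > arr[j].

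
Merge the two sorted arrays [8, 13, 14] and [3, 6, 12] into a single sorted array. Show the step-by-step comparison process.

Merging process:

Compare 8 vs 3: take 3 from right. Merged: [3]
Compare 8 vs 6: take 6 from right. Merged: [3, 6]
Compare 8 vs 12: take 8 from left. Merged: [3, 6, 8]
Compare 13 vs 12: take 12 from right. Merged: [3, 6, 8, 12]
Append remaining from left: [13, 14]. Merged: [3, 6, 8, 12, 13, 14]

Final merged array: [3, 6, 8, 12, 13, 14]
Total comparisons: 4

The merged array is [3, 6, 8, 12, 13, 14], requiring 4 comparisons. The merge step runs in O(n) time where n is the total number of elements.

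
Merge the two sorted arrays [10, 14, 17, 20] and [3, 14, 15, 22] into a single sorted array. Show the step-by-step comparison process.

Merging process:

Compare 10 vs 3: take 3 from right. Merged: [3]
Compare 10 vs 14: take 10 from left. Merged: [3, 10]
Compare 14 vs 14: take 14 from left. Merged: [3, 10, 14]
Compare 17 vs 14: take 14 from right. Merged: [3, 10, 14, 14]
Compare 17 vs 15: take 15 from right. Merged: [3, 10, 14, 14, 15]
Compare 17 vs 22: take 17 from left. Merged: [3, 10, 14, 14, 15, 17]
Compare 20 vs 22: take 20 from left. Merged: [3, 10, 14, 14, 15, 17, 20]
Append remaining from right: [22]. Merged: [3, 10, 14, 14, 15, 17, 20, 22]

Final merged array: [3, 10, 14, 14, 15, 17, 20, 22]
Total comparisons: 7

The merged array is [3, 10, 14, 14, 15, 17, 20, 22], requiring 7 comparisons. The merge step runs in O(n) time where n is the total number of elements.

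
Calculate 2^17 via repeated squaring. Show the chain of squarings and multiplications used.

Computing 2^17 by squaring (build up from 2^1; each line after the first costs one multiplication):

2^1 = 2
2^2 = (2^1)^2 = 2^2 = 4
2^4 = (2^2)^2 = 4^2 = 16
2^8 = (2^4)^2 = 16^2 = 256
2^16 = (2^8)^2 = 256^2 = 65536
2^17 = 2 * 2^16 = 2 * 65536 = 131072

Result: 131072
Multiplications needed: 5 (5 lines after 2^1)

2^17 = 131072. Using exponentiation by squaring, this requires 5 multiplications. The key idea: if the exponent is even, square the half-power; if odd, multiply by the base once.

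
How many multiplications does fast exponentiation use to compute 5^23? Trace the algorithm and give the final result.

Computing 5^23 by squaring (build up from 5^1; each line after the first costs one multiplication):

5^1 = 5
5^2 = (5^1)^2 = 5^2 = 25
5^4 = (5^2)^2 = 25^2 = 625
5^5 = 5 * 5^4 = 5 * 625 = 3125
5^10 = (5^5)^2 = 3125^2 = 9765625
5^11 = 5 * 5^10 = 5 * 9765625 = 48828125
5^22 = (5^11)^2 = 48828125^2 = 2384185791015625
5^23 = 5 * 5^22 = 5 * 2384185791015625 = 11920928955078125

Result: 11920928955078125
Multiplications needed: 7 (7 lines after 5^1)

5^23 = 11920928955078125. Using exponentiation by squaring, this requires 7 multiplications. The key idea: if the exponent is even, square the half-power; if odd, multiply by the base once.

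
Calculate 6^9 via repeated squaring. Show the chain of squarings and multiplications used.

Computing 6^9 by squaring (build up from 6^1; each line after the first costs one multiplication):

6^1 = 6
6^2 = (6^1)^2 = 6^2 = 36
6^4 = (6^2)^2 = 36^2 = 1296
6^8 = (6^4)^2 = 1296^2 = 1679616
6^9 = 6 * 6^8 = 6 * 1679616 = 10077696

Result: 10077696
Multiplications needed: 4 (4 lines after 6^1)

6^9 = 10077696. Using exponentiation by squaring, this requires 4 multiplications. The key idea: if the exponent is even, square the half-power; if odd, multiply by the base once.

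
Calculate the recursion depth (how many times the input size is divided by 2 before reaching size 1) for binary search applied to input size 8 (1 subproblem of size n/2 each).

For divide and conquer with division factor 2:

Problem sizes at each level:
Level 0: 8
Level 1: 4
Level 2: 2
Level 3: 1

The root is level 0 and the size-1 base case is level 3 (the tree spans levels 0 through 3, i.e. 4 levels counting the root), so the depth is the number of divisions: log_2(8) = 3

The recursion tree depth is log_2(8) = 3. At each level, the problem size is divided by 2, so it takes 3 divisions to reduce to a base case of size 1. The algorithm makes 1 recursive call at each level.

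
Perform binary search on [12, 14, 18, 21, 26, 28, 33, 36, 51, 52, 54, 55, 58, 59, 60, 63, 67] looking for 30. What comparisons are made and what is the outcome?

Binary search for 30 in [12, 14, 18, 21, 26, 28, 33, 36, 51, 52, 54, 55, 58, 59, 60, 63, 67]:

lo=0, hi=16, mid=8, arr[mid]=51 -> 51 > 30, search left half
lo=0, hi=7, mid=3, arr[mid]=21 -> 21 < 30, search right half
lo=4, hi=7, mid=5, arr[mid]=28 -> 28 < 30, search right half
lo=6, hi=7, mid=6, arr[mid]=33 -> 33 > 30, search left half
lo=6 > hi=5, target 30 not found

Binary search determines that 30 is not in the array after 4 comparisons. The search space was exhausted without finding the target.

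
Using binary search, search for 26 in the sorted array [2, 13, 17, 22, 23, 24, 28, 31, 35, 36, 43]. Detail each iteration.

Binary search for 26 in [2, 13, 17, 22, 23, 24, 28, 31, 35, 36, 43]:

lo=0, hi=10, mid=5, arr[mid]=24 -> 24 < 26, search right half
lo=6, hi=10, mid=8, arr[mid]=35 -> 35 > 26, search left half
lo=6, hi=7, mid=6, arr[mid]=28 -> 28 > 26, search left half
lo=6 > hi=5, target 26 not found

Binary search determines that 26 is not in the array after 3 comparisons. The search space was exhausted without finding the target.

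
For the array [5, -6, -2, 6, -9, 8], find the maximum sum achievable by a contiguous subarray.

Using Kadane's algorithm on [5, -6, -2, 6, -9, 8]:

Scanning through the array:
Position 1 (value -6): max_ending_here = -1, max_so_far = 5
Position 2 (value -2): max_ending_here = -2, max_so_far = 5
Position 3 (value 6): max_ending_here = 6, max_so_far = 6
Position 4 (value -9): max_ending_here = -3, max_so_far = 6
Position 5 (value 8): max_ending_here = 8, max_so_far = 8

Maximum subarray: [8]
Maximum sum: 8

The maximum subarray is [8] with sum 8. This subarray runs from index 5 to index 5.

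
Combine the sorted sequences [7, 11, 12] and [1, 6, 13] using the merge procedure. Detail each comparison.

Merging process:

Compare 7 vs 1: take 1 from right. Merged: [1]
Compare 7 vs 6: take 6 from right. Merged: [1, 6]
Compare 7 vs 13: take 7 from left. Merged: [1, 6, 7]
Compare 11 vs 13: take 11 from left. Merged: [1, 6, 7, 11]
Compare 12 vs 13: take 12 from left. Merged: [1, 6, 7, 11, 12]
Append remaining from right: [13]. Merged: [1, 6, 7, 11, 12, 13]

Final merged array: [1, 6, 7, 11, 12, 13]
Total comparisons: 5

The merged array is [1, 6, 7, 11, 12, 13], requiring 5 comparisons. The merge step runs in O(n) time where n is the total number of elements.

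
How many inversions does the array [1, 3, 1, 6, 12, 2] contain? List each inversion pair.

Finding inversions in [1, 3, 1, 6, 12, 2]:

(1, 2): arr[1]=3 > arr[2]=1
(1, 5): arr[1]=3 > arr[5]=2
(3, 5): arr[3]=6 > arr[5]=2
(4, 5): arr[4]=12 > arr[5]=2

Total inversions: 4

The array has 4 inversion(s): (1,2), (1,5), (3,5), (4,5). Each pair (i,j) satisfies i < j and arr[i] > arr[j].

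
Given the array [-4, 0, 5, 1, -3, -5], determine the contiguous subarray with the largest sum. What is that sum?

Using Kadane's algorithm on [-4, 0, 5, 1, -3, -5]:

Scanning through the array:
Position 1 (value 0): max_ending_here = 0, max_so_far = 0
Position 2 (value 5): max_ending_here = 5, max_so_far = 5
Position 3 (value 1): max_ending_here = 6, max_so_far = 6
Position 4 (value -3): max_ending_here = 3, max_so_far = 6
Position 5 (value -5): max_ending_here = -2, max_so_far = 6

Maximum subarray: [0, 5, 1]
Maximum sum: 6

The maximum subarray is [0, 5, 1] with sum 6. This subarray runs from index 1 to index 3.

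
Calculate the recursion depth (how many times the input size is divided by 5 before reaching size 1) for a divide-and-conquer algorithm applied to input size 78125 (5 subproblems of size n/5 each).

For divide and conquer with division factor 5:

Problem sizes at each level:
Level 0: 78125
Level 1: 15625
Level 2: 3125
Level 3: 625
Level 4: 125
Level 5: 25
Level 6: 5
Level 7: 1

The root is level 0 and the size-1 base case is level 7 (the tree spans levels 0 through 7, i.e. 8 levels counting the root), so the depth is the number of divisions: log_5(78125) = 7

The recursion tree depth is log_5(78125) = 7. At each level, the problem size is divided by 5, so it takes 7 divisions to reduce to a base case of size 1. The algorithm makes 5 recursive calls at each level.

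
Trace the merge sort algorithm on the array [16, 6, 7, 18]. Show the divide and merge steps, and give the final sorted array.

Merge sort trace:

Split: [16, 6, 7, 18] -> [16, 6] and [7, 18]
  Split: [16, 6] -> [16] and [6]
  Merge: [16] + [6] -> [6, 16]
  Split: [7, 18] -> [7] and [18]
  Merge: [7] + [18] -> [7, 18]
Merge: [6, 16] + [7, 18] -> [6, 7, 16, 18]

Final sorted array: [6, 7, 16, 18]

The merge sort proceeds by recursively splitting the array and merging sorted halves.
After all merges, the sorted array is [6, 7, 16, 18].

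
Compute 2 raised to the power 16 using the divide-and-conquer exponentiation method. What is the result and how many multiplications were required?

Computing 2^16 by squaring (build up from 2^1; each line after the first costs one multiplication):

2^1 = 2
2^2 = (2^1)^2 = 2^2 = 4
2^4 = (2^2)^2 = 4^2 = 16
2^8 = (2^4)^2 = 16^2 = 256
2^16 = (2^8)^2 = 256^2 = 65536

Result: 65536
Multiplications needed: 4 (4 lines after 2^1)

2^16 = 65536. Using exponentiation by squaring, this requires 4 multiplications. The key idea: if the exponent is even, square the half-power; if odd, multiply by the base once.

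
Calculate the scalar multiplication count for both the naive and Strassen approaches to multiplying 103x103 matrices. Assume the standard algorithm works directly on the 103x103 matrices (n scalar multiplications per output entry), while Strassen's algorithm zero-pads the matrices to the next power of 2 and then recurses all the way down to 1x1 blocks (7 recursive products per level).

Matrix multiplication for 103x103 matrices:

Strassen's algorithm requires power-of-2 dimensions. Pad 103x103 to 128x128 (next power of 2).

Standard algorithm: 103^3 = 1092727 multiplications
Strassen's algorithm: 7^(log2(128)) = 7^7 = 823543 multiplications
Savings: 1092727 - 823543 = 269184 multiplications

Standard: 1092727 multiplications (103^3). Strassen: 823543 multiplications (7^7, after padding to 128x128). Strassen reduces 8 recursive multiplications to 7 at each level.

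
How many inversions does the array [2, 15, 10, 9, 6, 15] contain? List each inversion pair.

Finding inversions in [2, 15, 10, 9, 6, 15]:

(1, 2): arr[1]=15 > arr[2]=10
(1, 3): arr[1]=15 > arr[3]=9
(1, 4): arr[1]=15 > arr[4]=6
(2, 3): arr[2]=10 > arr[3]=9
(2, 4): arr[2]=10 > arr[4]=6
(3, 4): arr[3]=9 > arr[4]=6

Total inversions: 6

The array has 6 inversion(s): (1,2), (1,3), (1,4), (2,3), (2,4), (3,4). Each pair (i,j) satisfies i < j and arr[i] > arr[j].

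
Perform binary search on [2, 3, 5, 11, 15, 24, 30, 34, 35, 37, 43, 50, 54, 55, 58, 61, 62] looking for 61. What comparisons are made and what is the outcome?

Binary search for 61 in [2, 3, 5, 11, 15, 24, 30, 34, 35, 37, 43, 50, 54, 55, 58, 61, 62]:

lo=0, hi=16, mid=8, arr[mid]=35 -> 35 < 61, search right half
lo=9, hi=16, mid=12, arr[mid]=54 -> 54 < 61, search right half
lo=13, hi=16, mid=14, arr[mid]=58 -> 58 < 61, search right half
lo=15, hi=16, mid=15, arr[mid]=61 -> Found target at index 15!

Binary search finds 61 at index 15 after 4 comparisons. The search repeatedly halves the search space by comparing with the middle element.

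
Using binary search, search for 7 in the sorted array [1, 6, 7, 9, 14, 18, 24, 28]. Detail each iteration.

Binary search for 7 in [1, 6, 7, 9, 14, 18, 24, 28]:

lo=0, hi=7, mid=3, arr[mid]=9 -> 9 > 7, search left half
lo=0, hi=2, mid=1, arr[mid]=6 -> 6 < 7, search right half
lo=2, hi=2, mid=2, arr[mid]=7 -> Found target at index 2!

Binary search finds 7 at index 2 after 3 comparisons. The search repeatedly halves the search space by comparing with the middle element.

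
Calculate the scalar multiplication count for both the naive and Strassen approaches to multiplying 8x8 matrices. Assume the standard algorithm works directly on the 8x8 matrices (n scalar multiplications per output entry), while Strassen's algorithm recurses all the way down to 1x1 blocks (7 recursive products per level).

Matrix multiplication for 8x8 matrices:

Standard algorithm: 8^3 = 512 multiplications
Strassen's algorithm: 7^(log2(8)) = 7^3 = 343 multiplications
Savings: 512 - 343 = 169 multiplications

Standard: 512 multiplications (8^3). Strassen: 343 multiplications (7^3). Strassen reduces 8 recursive multiplications to 7 at each level.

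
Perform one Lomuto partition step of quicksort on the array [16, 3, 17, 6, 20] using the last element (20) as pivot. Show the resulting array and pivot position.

Lomuto partition with pivot = 20:

Initial array: [16, 3, 17, 6, 20]

arr[0]=16 <= 20: swap with position 0, array becomes [16, 3, 17, 6, 20]
arr[1]=3 <= 20: swap with position 1, array becomes [16, 3, 17, 6, 20]
arr[2]=17 <= 20: swap with position 2, array becomes [16, 3, 17, 6, 20]
arr[3]=6 <= 20: swap with position 3, array becomes [16, 3, 17, 6, 20]

Place pivot at position 4: [16, 3, 17, 6, 20]
Pivot position: 4

After partitioning with pivot 20, the array becomes [16, 3, 17, 6, 20]. The pivot is placed at index 4. All elements to the left of the pivot are <= 20, and all elements to the right are > 20.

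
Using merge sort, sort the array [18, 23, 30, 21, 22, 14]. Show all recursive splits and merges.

Merge sort trace:

Split: [18, 23, 30, 21, 22, 14] -> [18, 23, 30] and [21, 22, 14]
  Split: [18, 23, 30] -> [18] and [23, 30]
    Split: [23, 30] -> [23] and [30]
    Merge: [23] + [30] -> [23, 30]
  Merge: [18] + [23, 30] -> [18, 23, 30]
  Split: [21, 22, 14] -> [21] and [22, 14]
    Split: [22, 14] -> [22] and [14]
    Merge: [22] + [14] -> [14, 22]
  Merge: [21] + [14, 22] -> [14, 21, 22]
Merge: [18, 23, 30] + [14, 21, 22] -> [14, 18, 21, 22, 23, 30]

Final sorted array: [14, 18, 21, 22, 23, 30]

The merge sort proceeds by recursively splitting the array and merging sorted halves.
After all merges, the sorted array is [14, 18, 21, 22, 23, 30].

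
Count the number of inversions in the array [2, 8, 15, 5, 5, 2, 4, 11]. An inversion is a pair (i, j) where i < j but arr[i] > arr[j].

Finding inversions in [2, 8, 15, 5, 5, 2, 4, 11]:

(1, 3): arr[1]=8 > arr[3]=5
(1, 4): arr[1]=8 > arr[4]=5
(1, 5): arr[1]=8 > arr[5]=2
(1, 6): arr[1]=8 > arr[6]=4
(2, 3): arr[2]=15 > arr[3]=5
(2, 4): arr[2]=15 > arr[4]=5
(2, 5): arr[2]=15 > arr[5]=2
(2, 6): arr[2]=15 > arr[6]=4
(2, 7): arr[2]=15 > arr[7]=11
(3, 5): arr[3]=5 > arr[5]=2
(3, 6): arr[3]=5 > arr[6]=4
(4, 5): arr[4]=5 > arr[5]=2
(4, 6): arr[4]=5 > arr[6]=4

Total inversions: 13

The array has 13 inversion(s): (1,3), (1,4), (1,5), (1,6), (2,3), (2,4), (2,5), (2,6), (2,7), (3,5), (3,6), (4,5), (4,6). Each pair (i,j) satisfies i < j and arr[i] > arr[j].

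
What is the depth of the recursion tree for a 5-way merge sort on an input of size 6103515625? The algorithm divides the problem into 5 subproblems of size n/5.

For divide and conquer with division factor 5:

Problem sizes at each level:
Level 0: 6103515625
Level 1: 1220703125
Level 2: 244140625
Level 3: 48828125
Level 4: 9765625
Level 5: 1953125
Level 6: 390625
Level 7: 78125
Level 8: 15625
Level 9: 3125
Level 10: 625
Level 11: 125
Level 12: 25
Level 13: 5
Level 14: 1

The root is level 0 and the size-1 base case is level 14 (the tree spans levels 0 through 14, i.e. 15 levels counting the root), so the depth is the number of divisions: log_5(6103515625) = 14

The recursion tree depth is log_5(6103515625) = 14. At each level, the problem size is divided by 5, so it takes 14 divisions to reduce to a base case of size 1. The algorithm makes 5 recursive calls at each level.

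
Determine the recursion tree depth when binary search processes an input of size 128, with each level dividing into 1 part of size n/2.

For divide and conquer with division factor 2:

Problem sizes at each level:
Level 0: 128
Level 1: 64
Level 2: 32
Level 3: 16
Level 4: 8
Level 5: 4
Level 6: 2
Level 7: 1

The root is level 0 and the size-1 base case is level 7 (the tree spans levels 0 through 7, i.e. 8 levels counting the root), so the depth is the number of divisions: log_2(128) = 7

The recursion tree depth is log_2(128) = 7. At each level, the problem size is divided by 2, so it takes 7 divisions to reduce to a base case of size 1. The algorithm makes 1 recursive call at each level.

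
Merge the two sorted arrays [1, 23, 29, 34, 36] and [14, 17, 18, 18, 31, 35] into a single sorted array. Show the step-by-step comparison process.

Merging process:

Compare 1 vs 14: take 1 from left. Merged: [1]
Compare 23 vs 14: take 14 from right. Merged: [1, 14]
Compare 23 vs 17: take 17 from right. Merged: [1, 14, 17]
Compare 23 vs 18: take 18 from right. Merged: [1, 14, 17, 18]
Compare 23 vs 18: take 18 from right. Merged: [1, 14, 17, 18, 18]
Compare 23 vs 31: take 23 from left. Merged: [1, 14, 17, 18, 18, 23]
Compare 29 vs 31: take 29 from left. Merged: [1, 14, 17, 18, 18, 23, 29]
Compare 34 vs 31: take 31 from right. Merged: [1, 14, 17, 18, 18, 23, 29, 31]
Compare 34 vs 35: take 34 from left. Merged: [1, 14, 17, 18, 18, 23, 29, 31, 34]
Compare 36 vs 35: take 35 from right. Merged: [1, 14, 17, 18, 18, 23, 29, 31, 34, 35]
Append remaining from left: [36]. Merged: [1, 14, 17, 18, 18, 23, 29, 31, 34, 35, 36]

Final merged array: [1, 14, 17, 18, 18, 23, 29, 31, 34, 35, 36]
Total comparisons: 10

The merged array is [1, 14, 17, 18, 18, 23, 29, 31, 34, 35, 36], requiring 10 comparisons. The merge step runs in O(n) time where n is the total number of elements.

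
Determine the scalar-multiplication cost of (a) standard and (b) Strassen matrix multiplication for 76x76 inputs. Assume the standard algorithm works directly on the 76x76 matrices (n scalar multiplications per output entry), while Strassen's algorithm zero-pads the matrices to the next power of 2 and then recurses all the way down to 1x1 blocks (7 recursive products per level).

Matrix multiplication for 76x76 matrices:

Strassen's algorithm requires power-of-2 dimensions. Pad 76x76 to 128x128 (next power of 2).

Standard algorithm: 76^3 = 438976 multiplications
Strassen's algorithm: 7^(log2(128)) = 7^7 = 823543 multiplications
Difference: 438976 - 823543 = -384567 (Strassen uses MORE here due to padding overhead — for small or just-over-power-of-2 n, padding can outweigh the per-level savings)

Standard: 438976 multiplications (76^3). Strassen: 823543 multiplications (7^7, after padding to 128x128). Strassen reduces 8 recursive multiplications to 7 at each level.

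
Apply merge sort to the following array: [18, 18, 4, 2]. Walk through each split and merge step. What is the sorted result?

Merge sort trace:

Split: [18, 18, 4, 2] -> [18, 18] and [4, 2]
  Split: [18, 18] -> [18] and [18]
  Merge: [18] + [18] -> [18, 18]
  Split: [4, 2] -> [4] and [2]
  Merge: [4] + [2] -> [2, 4]
Merge: [18, 18] + [2, 4] -> [2, 4, 18, 18]

Final sorted array: [2, 4, 18, 18]

The merge sort proceeds by recursively splitting the array and merging sorted halves.
After all merges, the sorted array is [2, 4, 18, 18].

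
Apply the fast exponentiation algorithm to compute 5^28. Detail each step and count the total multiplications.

Computing 5^28 by squaring (build up from 5^1; each line after the first costs one multiplication):

5^1 = 5
5^2 = (5^1)^2 = 5^2 = 25
5^3 = 5 * 5^2 = 5 * 25 = 125
5^6 = (5^3)^2 = 125^2 = 15625
5^7 = 5 * 5^6 = 5 * 15625 = 78125
5^14 = (5^7)^2 = 78125^2 = 6103515625
5^28 = (5^14)^2 = 6103515625^2 = 37252902984619140625

Result: 37252902984619140625
Multiplications needed: 6 (6 lines after 5^1)

5^28 = 37252902984619140625. Using exponentiation by squaring, this requires 6 multiplications. The key idea: if the exponent is even, square the half-power; if odd, multiply by the base once.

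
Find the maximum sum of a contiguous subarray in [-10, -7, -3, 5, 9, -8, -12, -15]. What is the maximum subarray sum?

Using Kadane's algorithm on [-10, -7, -3, 5, 9, -8, -12, -15]:

Scanning through the array:
Position 1 (value -7): max_ending_here = -7, max_so_far = -7
Position 2 (value -3): max_ending_here = -3, max_so_far = -3
Position 3 (value 5): max_ending_here = 5, max_so_far = 5
Position 4 (value 9): max_ending_here = 14, max_so_far = 14
Position 5 (value -8): max_ending_here = 6, max_so_far = 14
Position 6 (value -12): max_ending_here = -6, max_so_far = 14
Position 7 (value -15): max_ending_here = -15, max_so_far = 14

Maximum subarray: [5, 9]
Maximum sum: 14

The maximum subarray is [5, 9] with sum 14. This subarray runs from index 3 to index 4.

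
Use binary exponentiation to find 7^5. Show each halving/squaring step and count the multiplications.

Computing 7^5 by squaring (build up from 7^1; each line after the first costs one multiplication):

7^1 = 7
7^2 = (7^1)^2 = 7^2 = 49
7^4 = (7^2)^2 = 49^2 = 2401
7^5 = 7 * 7^4 = 7 * 2401 = 16807

Result: 16807
Multiplications needed: 3 (3 lines after 7^1)

7^5 = 16807. Using exponentiation by squaring, this requires 3 multiplications. The key idea: if the exponent is even, square the half-power; if odd, multiply by the base once.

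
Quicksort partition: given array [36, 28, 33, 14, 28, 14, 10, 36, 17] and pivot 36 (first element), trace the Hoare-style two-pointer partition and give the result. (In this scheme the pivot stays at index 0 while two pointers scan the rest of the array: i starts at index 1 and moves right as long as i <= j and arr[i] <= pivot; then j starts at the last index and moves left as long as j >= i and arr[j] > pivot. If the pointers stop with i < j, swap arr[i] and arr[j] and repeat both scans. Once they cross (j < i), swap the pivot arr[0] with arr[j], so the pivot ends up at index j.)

Hoare-style two-pointer partition with pivot = 36:

Initial array: [36, 28, 33, 14, 28, 14, 10, 36, 17]

Pointers start at i = 1, j = 8.
i ends at 9, j ends at 8: the pointers have crossed (j < i), so scanning stops.

Swap pivot arr[0] with arr[8] to place pivot at position 8: [17, 28, 33, 14, 28, 14, 10, 36, 36]
Pivot position: 8

After partitioning with pivot 36, the array becomes [17, 28, 33, 14, 28, 14, 10, 36, 36]. The pivot is placed at index 8. All elements to the left of the pivot are <= 36, and all elements to the right are > 36.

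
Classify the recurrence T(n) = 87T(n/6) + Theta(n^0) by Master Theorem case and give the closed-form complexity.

Master Theorem for T(n) = 87T(n/6) + O(n^0):

a = 87, b = 6, c = 0
log_b(a) = log_6(87) = 2.4925

Case 1: c = 0 < log_6(87) = 2.4925
T(n) = O(n^(log_6 87))

For T(n) = 87T(n/6) + O(n^0): log_6(87) = 2.4925. This is Case 1 of the Master Theorem (c < log_b(a), work dominated by leaves), giving O(n^(log_6 87)).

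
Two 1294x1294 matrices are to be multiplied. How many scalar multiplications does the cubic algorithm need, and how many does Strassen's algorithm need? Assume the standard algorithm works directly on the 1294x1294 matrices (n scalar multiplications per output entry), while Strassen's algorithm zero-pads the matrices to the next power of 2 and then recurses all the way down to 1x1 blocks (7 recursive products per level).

Matrix multiplication for 1294x1294 matrices:

Strassen's algorithm requires power-of-2 dimensions. Pad 1294x1294 to 2048x2048 (next power of 2).

Standard algorithm: 1294^3 = 2166720184 multiplications
Strassen's algorithm: 7^(log2(2048)) = 7^11 = 1977326743 multiplications
Savings: 2166720184 - 1977326743 = 189393441 multiplications

Standard: 2166720184 multiplications (1294^3). Strassen: 1977326743 multiplications (7^11, after padding to 2048x2048). Strassen reduces 8 recursive multiplications to 7 at each level.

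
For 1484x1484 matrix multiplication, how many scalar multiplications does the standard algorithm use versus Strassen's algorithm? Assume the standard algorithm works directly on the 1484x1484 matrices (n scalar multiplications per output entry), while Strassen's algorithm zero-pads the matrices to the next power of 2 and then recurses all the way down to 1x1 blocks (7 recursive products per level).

Matrix multiplication for 1484x1484 matrices:

Strassen's algorithm requires power-of-2 dimensions. Pad 1484x1484 to 2048x2048 (next power of 2).

Standard algorithm: 1484^3 = 3268147904 multiplications
Strassen's algorithm: 7^(log2(2048)) = 7^11 = 1977326743 multiplications
Savings: 3268147904 - 1977326743 = 1290821161 multiplications

Standard: 3268147904 multiplications (1484^3). Strassen: 1977326743 multiplications (7^11, after padding to 2048x2048). Strassen reduces 8 recursive multiplications to 7 at each level.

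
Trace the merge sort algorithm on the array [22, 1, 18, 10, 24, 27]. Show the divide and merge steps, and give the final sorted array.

Merge sort trace:

Split: [22, 1, 18, 10, 24, 27] -> [22, 1, 18] and [10, 24, 27]
  Split: [22, 1, 18] -> [22] and [1, 18]
    Split: [1, 18] -> [1] and [18]
    Merge: [1] + [18] -> [1, 18]
  Merge: [22] + [1, 18] -> [1, 18, 22]
  Split: [10, 24, 27] -> [10] and [24, 27]
    Split: [24, 27] -> [24] and [27]
    Merge: [24] + [27] -> [24, 27]
  Merge: [10] + [24, 27] -> [10, 24, 27]
Merge: [1, 18, 22] + [10, 24, 27] -> [1, 10, 18, 22, 24, 27]

Final sorted array: [1, 10, 18, 22, 24, 27]

The merge sort proceeds by recursively splitting the array and merging sorted halves.
After all merges, the sorted array is [1, 10, 18, 22, 24, 27].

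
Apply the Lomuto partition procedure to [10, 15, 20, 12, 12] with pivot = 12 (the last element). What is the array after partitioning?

Lomuto partition with pivot = 12:

Initial array: [10, 15, 20, 12, 12]

arr[0]=10 <= 12: swap with position 0, array becomes [10, 15, 20, 12, 12]
arr[1]=15 > 12: no swap
arr[2]=20 > 12: no swap
arr[3]=12 <= 12: swap with position 1, array becomes [10, 12, 20, 15, 12]

Place pivot at position 2: [10, 12, 12, 15, 20]
Pivot position: 2

After partitioning with pivot 12, the array becomes [10, 12, 12, 15, 20]. The pivot is placed at index 2. All elements to the left of the pivot are <= 12, and all elements to the right are > 12.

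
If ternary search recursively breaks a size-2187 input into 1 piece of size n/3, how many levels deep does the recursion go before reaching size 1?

For divide and conquer with division factor 3:

Problem sizes at each level:
Level 0: 2187
Level 1: 729
Level 2: 243
Level 3: 81
Level 4: 27
Level 5: 9
Level 6: 3
Level 7: 1

The root is level 0 and the size-1 base case is level 7 (the tree spans levels 0 through 7, i.e. 8 levels counting the root), so the depth is the number of divisions: log_3(2187) = 7

The recursion tree depth is log_3(2187) = 7. At each level, the problem size is divided by 3, so it takes 7 divisions to reduce to a base case of size 1. The algorithm makes 1 recursive call at each level.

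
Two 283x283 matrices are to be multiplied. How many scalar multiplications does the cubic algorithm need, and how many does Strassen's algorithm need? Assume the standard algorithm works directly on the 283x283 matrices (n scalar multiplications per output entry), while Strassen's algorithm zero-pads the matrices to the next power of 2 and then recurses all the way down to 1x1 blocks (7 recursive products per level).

Matrix multiplication for 283x283 matrices:

Strassen's algorithm requires power-of-2 dimensions. Pad 283x283 to 512x512 (next power of 2).

Standard algorithm: 283^3 = 22665187 multiplications
Strassen's algorithm: 7^(log2(512)) = 7^9 = 40353607 multiplications
Difference: 22665187 - 40353607 = -17688420 (Strassen uses MORE here due to padding overhead — for small or just-over-power-of-2 n, padding can outweigh the per-level savings)

Standard: 22665187 multiplications (283^3). Strassen: 40353607 multiplications (7^9, after padding to 512x512). Strassen reduces 8 recursive multiplications to 7 at each level.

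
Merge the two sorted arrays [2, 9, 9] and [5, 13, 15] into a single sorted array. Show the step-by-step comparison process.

Merging process:

Compare 2 vs 5: take 2 from left. Merged: [2]
Compare 9 vs 5: take 5 from right. Merged: [2, 5]
Compare 9 vs 13: take 9 from left. Merged: [2, 5, 9]
Compare 9 vs 13: take 9 from left. Merged: [2, 5, 9, 9]
Append remaining from right: [13, 15]. Merged: [2, 5, 9, 9, 13, 15]

Final merged array: [2, 5, 9, 9, 13, 15]
Total comparisons: 4

The merged array is [2, 5, 9, 9, 13, 15], requiring 4 comparisons. The merge step runs in O(n) time where n is the total number of elements.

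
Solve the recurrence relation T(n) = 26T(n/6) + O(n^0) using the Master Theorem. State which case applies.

Master Theorem for T(n) = 26T(n/6) + O(n^0):

a = 26, b = 6, c = 0
log_b(a) = log_6(26) = 1.8184

Case 1: c = 0 < log_6(26) = 1.8184
T(n) = O(n^(log_6 26))

For T(n) = 26T(n/6) + O(n^0): log_6(26) = 1.8184. This is Case 1 of the Master Theorem (c < log_b(a), work dominated by leaves), giving O(n^(log_6 26)).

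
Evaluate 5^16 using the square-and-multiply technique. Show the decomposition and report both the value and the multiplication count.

Computing 5^16 by squaring (build up from 5^1; each line after the first costs one multiplication):

5^1 = 5
5^2 = (5^1)^2 = 5^2 = 25
5^4 = (5^2)^2 = 25^2 = 625
5^8 = (5^4)^2 = 625^2 = 390625
5^16 = (5^8)^2 = 390625^2 = 152587890625

Result: 152587890625
Multiplications needed: 4 (4 lines after 5^1)

5^16 = 152587890625. Using exponentiation by squaring, this requires 4 multiplications. The key idea: if the exponent is even, square the half-power; if odd, multiply by the base once.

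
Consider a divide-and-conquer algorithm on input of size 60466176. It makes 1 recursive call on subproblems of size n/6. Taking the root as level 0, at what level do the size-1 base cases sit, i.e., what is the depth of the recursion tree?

For divide and conquer with division factor 6:

Problem sizes at each level:
Level 0: 60466176
Level 1: 10077696
Level 2: 1679616
Level 3: 279936
Level 4: 46656
Level 5: 7776
Level 6: 1296
Level 7: 216
Level 8: 36
Level 9: 6
Level 10: 1

The root is level 0 and the size-1 base case is level 10 (the tree spans levels 0 through 10, i.e. 11 levels counting the root), so the depth is the number of divisions: log_6(60466176) = 10

The recursion tree depth is log_6(60466176) = 10. At each level, the problem size is divided by 6, so it takes 10 divisions to reduce to a base case of size 1. The algorithm makes 1 recursive call at each level.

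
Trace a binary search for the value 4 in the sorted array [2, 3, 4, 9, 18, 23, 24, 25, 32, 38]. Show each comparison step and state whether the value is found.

Binary search for 4 in [2, 3, 4, 9, 18, 23, 24, 25, 32, 38]:

lo=0, hi=9, mid=4, arr[mid]=18 -> 18 > 4, search left half
lo=0, hi=3, mid=1, arr[mid]=3 -> 3 < 4, search right half
lo=2, hi=3, mid=2, arr[mid]=4 -> Found target at index 2!

Binary search finds 4 at index 2 after 3 comparisons. The search repeatedly halves the search space by comparing with the middle element.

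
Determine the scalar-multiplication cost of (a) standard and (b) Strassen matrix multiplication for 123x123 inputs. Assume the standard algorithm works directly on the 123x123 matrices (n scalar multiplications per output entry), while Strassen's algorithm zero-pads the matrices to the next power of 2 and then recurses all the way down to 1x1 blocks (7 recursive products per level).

Matrix multiplication for 123x123 matrices:

Strassen's algorithm requires power-of-2 dimensions. Pad 123x123 to 128x128 (next power of 2).

Standard algorithm: 123^3 = 1860867 multiplications
Strassen's algorithm: 7^(log2(128)) = 7^7 = 823543 multiplications
Savings: 1860867 - 823543 = 1037324 multiplications

Standard: 1860867 multiplications (123^3). Strassen: 823543 multiplications (7^7, after padding to 128x128). Strassen reduces 8 recursive multiplications to 7 at each level.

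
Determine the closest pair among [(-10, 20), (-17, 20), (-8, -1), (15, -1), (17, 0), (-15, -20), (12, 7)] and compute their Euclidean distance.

Computing all pairwise distances among 7 points:

d((-10, 20), (-17, 20)) = 7.0
d((-10, 20), (-8, -1)) = 21.095
d((-10, 20), (15, -1)) = 32.6497
d((-10, 20), (17, 0)) = 33.6006
d((-10, 20), (-15, -20)) = 40.3113
d((-10, 20), (12, 7)) = 25.5539
d((-17, 20), (-8, -1)) = 22.8473
d((-17, 20), (15, -1)) = 38.2753
d((-17, 20), (17, 0)) = 39.4462
d((-17, 20), (-15, -20)) = 40.05
d((-17, 20), (12, 7)) = 31.7805
d((-8, -1), (15, -1)) = 23.0
d((-8, -1), (17, 0)) = 25.02
d((-8, -1), (-15, -20)) = 20.2485
d((-8, -1), (12, 7)) = 21.5407
d((15, -1), (17, 0)) = 2.2361 <-- minimum
d((15, -1), (-15, -20)) = 35.5106
d((15, -1), (12, 7)) = 8.544
d((17, 0), (-15, -20)) = 37.7359
d((17, 0), (12, 7)) = 8.6023
d((-15, -20), (12, 7)) = 38.1838

Closest pair: (15, -1) and (17, 0) with distance 2.2361

The closest pair is (15, -1) and (17, 0) with Euclidean distance 2.2361. For 7 points, brute-force pairwise comparison is shown above. For large n, the divide-and-conquer algorithm (sort by x, recurse on halves, check the dividing strip) achieves O(n log n).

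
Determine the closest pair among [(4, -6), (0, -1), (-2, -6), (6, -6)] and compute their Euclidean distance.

Computing all pairwise distances among 4 points:

d((4, -6), (0, -1)) = 6.4031
d((4, -6), (-2, -6)) = 6.0
d((4, -6), (6, -6)) = 2.0 <-- minimum
d((0, -1), (-2, -6)) = 5.3852
d((0, -1), (6, -6)) = 7.8102
d((-2, -6), (6, -6)) = 8.0

Closest pair: (4, -6) and (6, -6) with distance 2.0

The closest pair is (4, -6) and (6, -6) with Euclidean distance 2.0. For 4 points, brute-force pairwise comparison is shown above. For large n, the divide-and-conquer algorithm (sort by x, recurse on halves, check the dividing strip) achieves O(n log n).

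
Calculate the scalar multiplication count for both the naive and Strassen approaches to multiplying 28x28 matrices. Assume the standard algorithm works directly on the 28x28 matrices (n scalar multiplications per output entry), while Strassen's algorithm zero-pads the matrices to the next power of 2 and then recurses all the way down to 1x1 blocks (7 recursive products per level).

Matrix multiplication for 28x28 matrices:

Strassen's algorithm requires power-of-2 dimensions. Pad 28x28 to 32x32 (next power of 2).

Standard algorithm: 28^3 = 21952 multiplications
Strassen's algorithm: 7^(log2(32)) = 7^5 = 16807 multiplications
Savings: 21952 - 16807 = 5145 multiplications

Standard: 21952 multiplications (28^3). Strassen: 16807 multiplications (7^5, after padding to 32x32). Strassen reduces 8 recursive multiplications to 7 at each level.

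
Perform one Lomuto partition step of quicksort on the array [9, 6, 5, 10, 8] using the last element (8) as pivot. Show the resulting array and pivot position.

Lomuto partition with pivot = 8:

Initial array: [9, 6, 5, 10, 8]

arr[0]=9 > 8: no swap
arr[1]=6 <= 8: swap with position 0, array becomes [6, 9, 5, 10, 8]
arr[2]=5 <= 8: swap with position 1, array becomes [6, 5, 9, 10, 8]
arr[3]=10 > 8: no swap

Place pivot at position 2: [6, 5, 8, 10, 9]
Pivot position: 2

After partitioning with pivot 8, the array becomes [6, 5, 8, 10, 9]. The pivot is placed at index 2. All elements to the left of the pivot are <= 8, and all elements to the right are > 8.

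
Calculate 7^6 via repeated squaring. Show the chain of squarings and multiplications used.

Computing 7^6 by squaring (build up from 7^1; each line after the first costs one multiplication):

7^1 = 7
7^2 = (7^1)^2 = 7^2 = 49
7^3 = 7 * 7^2 = 7 * 49 = 343
7^6 = (7^3)^2 = 343^2 = 117649

Result: 117649
Multiplications needed: 3 (3 lines after 7^1)

7^6 = 117649. Using exponentiation by squaring, this requires 3 multiplications. The key idea: if the exponent is even, square the half-power; if odd, multiply by the base once.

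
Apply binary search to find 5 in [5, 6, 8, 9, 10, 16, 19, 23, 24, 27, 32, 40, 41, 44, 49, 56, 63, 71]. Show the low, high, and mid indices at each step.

Binary search for 5 in [5, 6, 8, 9, 10, 16, 19, 23, 24, 27, 32, 40, 41, 44, 49, 56, 63, 71]:

lo=0, hi=17, mid=8, arr[mid]=24 -> 24 > 5, search left half
lo=0, hi=7, mid=3, arr[mid]=9 -> 9 > 5, search left half
lo=0, hi=2, mid=1, arr[mid]=6 -> 6 > 5, search left half
lo=0, hi=0, mid=0, arr[mid]=5 -> Found target at index 0!

Binary search finds 5 at index 0 after 4 comparisons. The search repeatedly halves the search space by comparing with the middle element.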